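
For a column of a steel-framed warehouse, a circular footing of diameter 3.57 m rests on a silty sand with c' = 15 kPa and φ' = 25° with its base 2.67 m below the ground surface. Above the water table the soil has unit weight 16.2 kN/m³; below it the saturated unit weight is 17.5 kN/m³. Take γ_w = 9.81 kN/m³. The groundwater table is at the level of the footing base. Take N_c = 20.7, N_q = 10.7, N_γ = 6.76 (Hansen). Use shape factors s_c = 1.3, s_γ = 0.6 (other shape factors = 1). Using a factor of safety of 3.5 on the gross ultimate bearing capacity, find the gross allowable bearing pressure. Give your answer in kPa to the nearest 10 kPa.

q_all ≈ 260 kPa

Effective surcharge at the founding depth q = γ·D_f = 16.2 × 2.67 = 43.254 kPa.
The water table coincides with the base, so in the self-weight term γ → γ' = 7.69 kN/m³.
q_ult = c·N_c·s_c + q·N_q + 0.5·γ·B·N_γ·s_γ
     = 15 × 20.7 × 1.3 + 43.254 × 10.7 + 0.5 × 7.69 × 3.57 × 6.76 × 0.6
     = 403.65 + 462.82 + 55.675 = 922.14 kPa.
q_all = 922.14 / 3.5 = 263.47 kPa.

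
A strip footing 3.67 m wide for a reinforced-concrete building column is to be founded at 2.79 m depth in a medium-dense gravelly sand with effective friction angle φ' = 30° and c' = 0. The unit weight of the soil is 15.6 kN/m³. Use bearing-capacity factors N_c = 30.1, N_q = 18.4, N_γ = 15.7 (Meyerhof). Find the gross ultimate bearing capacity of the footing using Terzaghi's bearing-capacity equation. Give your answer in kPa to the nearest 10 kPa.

q_ult ≈ 1250 kPa

q = γ·D_f = 15.6 × 2.79 = 43.524 kPa.
q·N_q = 43.524 × 18.4 = 800.84 kPa
0.5·γ·B·N_γ = 0.5 × 15.6 × 3.67 × 15.7 = 449.43 kPa
q_ult = 800.84 + 449.43 = 1250.3 kPa.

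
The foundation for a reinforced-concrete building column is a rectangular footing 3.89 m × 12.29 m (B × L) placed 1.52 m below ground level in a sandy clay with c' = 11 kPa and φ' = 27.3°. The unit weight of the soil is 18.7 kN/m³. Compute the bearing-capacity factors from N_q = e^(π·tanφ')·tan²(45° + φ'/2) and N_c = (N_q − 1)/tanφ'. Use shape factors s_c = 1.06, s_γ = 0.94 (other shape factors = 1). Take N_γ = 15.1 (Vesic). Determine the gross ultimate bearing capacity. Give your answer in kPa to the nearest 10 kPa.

tan27.3° = 0.5161, so N_q = e^(π×0.5161)·tan²(58.65°) = 5.061 × 2.694 = 13.64.
N_c = (13.64 − 1)/tan27.3° = 24.48.
Effective surcharge at the founding depth q = γ·D_f = 18.7 × 1.52 = 28.424 kPa.
q_ult = c·N_c·s_c + q·N_q + 0.5·γ·B·N_γ·s_γ
     = 11 × 24.481 × 1.06 + 28.424 × 13.636 + 0.5 × 18.7 × 3.89 × 15.1 × 0.94
     = 285.45 + 387.58 + 516.26 = 1189.3 kPa.

q_ult ≈ 1190 kPa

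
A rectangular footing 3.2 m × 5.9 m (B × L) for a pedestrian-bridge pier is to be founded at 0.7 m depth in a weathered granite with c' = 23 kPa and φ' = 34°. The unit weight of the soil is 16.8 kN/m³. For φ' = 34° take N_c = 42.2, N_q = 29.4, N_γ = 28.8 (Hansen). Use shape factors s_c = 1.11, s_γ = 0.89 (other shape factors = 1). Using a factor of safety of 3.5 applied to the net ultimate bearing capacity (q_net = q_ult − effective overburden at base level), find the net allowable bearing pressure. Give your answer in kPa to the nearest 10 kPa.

Overburden at base level: q = 16.8 × 0.7 = 11.76 kPa.
Cohesion term c·N_c·s_c = 23 × 42.2 × 1.11 = 1077.4 kPa; surcharge term q·N_q = 11.76 × 29.4 = 345.74 kPa; self-weight term 0.5·γ·B·N_γ·s_γ = 0.5 × 16.8 × 3.2 × 28.8 × 0.89 = 688.99 kPa.
q_ult = 1077.4 + 345.74 + 688.99 = 2112.1 kPa.
Net ultimate: q_net = 2112.1 − 11.76 = 2100.3 kPa.
q_all(net) = 2100.3 / 3.5 = 600.1 kPa.

q_all(net) ≈ 600 kPa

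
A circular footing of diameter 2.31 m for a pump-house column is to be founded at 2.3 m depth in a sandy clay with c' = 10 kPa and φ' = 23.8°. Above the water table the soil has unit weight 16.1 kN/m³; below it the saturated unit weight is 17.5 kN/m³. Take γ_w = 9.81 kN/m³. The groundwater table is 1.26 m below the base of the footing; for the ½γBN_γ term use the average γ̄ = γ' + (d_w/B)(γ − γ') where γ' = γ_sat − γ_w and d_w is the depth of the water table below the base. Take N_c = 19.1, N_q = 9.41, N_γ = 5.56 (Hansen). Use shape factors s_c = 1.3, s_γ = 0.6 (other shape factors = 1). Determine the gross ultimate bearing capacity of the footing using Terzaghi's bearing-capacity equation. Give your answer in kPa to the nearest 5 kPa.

q_ult ≈ 645 kPa

Overburden at base level: q = 16.1 × 2.3 = 37.03 kPa.
The water table is 1.26 m below the base (< B = 2.31 m), so the ½γBN_γ term uses γ̄ = γ' + (d_w/B)(γ − γ') = 7.69 + (1.26/2.31)(16.1 − 7.69) = 12.277 kN/m³.
Cohesion term c·N_c·s_c = 10 × 19.1 × 1.3 = 248.3 kPa; surcharge term q·N_q = 37.03 × 9.41 = 348.45 kPa; self-weight term 0.5·γ·B·N_γ·s_γ = 0.5 × 12.277 × 2.31 × 5.56 × 0.6 = 47.305 kPa.
q_ult = 248.3 + 348.45 + 47.305 = 644.06 kPa.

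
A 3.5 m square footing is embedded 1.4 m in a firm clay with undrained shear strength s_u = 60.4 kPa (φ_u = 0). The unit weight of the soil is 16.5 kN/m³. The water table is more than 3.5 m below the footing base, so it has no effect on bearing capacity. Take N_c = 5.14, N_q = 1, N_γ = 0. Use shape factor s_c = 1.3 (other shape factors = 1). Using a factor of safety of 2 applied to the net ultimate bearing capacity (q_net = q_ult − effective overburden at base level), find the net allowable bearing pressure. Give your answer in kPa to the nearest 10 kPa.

q_all(net) ≈ 200 kPa

Effective surcharge at the founding depth q = γ·D_f = 16.5 × 1.4 = 23.1 kPa.
q_ult = c·N_c·s_c + q·N_q
     = 60.4 × 5.14 × 1.3 + 23.1 × 1
     = 403.59 + 23.1 = 426.69 kPa.
Net ultimate: q_net = 426.69 − 23.1 = 403.59 kPa.
q_all(net) = 403.59 / 2 = 201.8 kPa.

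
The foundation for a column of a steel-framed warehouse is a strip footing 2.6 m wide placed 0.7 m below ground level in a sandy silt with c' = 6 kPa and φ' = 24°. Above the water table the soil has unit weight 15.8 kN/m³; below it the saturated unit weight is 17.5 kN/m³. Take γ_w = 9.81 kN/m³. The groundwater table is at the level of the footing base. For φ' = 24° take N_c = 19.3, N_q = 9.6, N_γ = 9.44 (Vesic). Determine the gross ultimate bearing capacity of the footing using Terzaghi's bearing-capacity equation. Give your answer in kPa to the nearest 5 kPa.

q_ult ≈ 315 kPa

q = γ·D_f = 15.8 × 0.7 = 11.06 kPa.
For the ½γBN_γ term take γ' = 17.5 − 9.81 = 7.69 kN/m³ (soil below base is submerged).
c·N_c = 6 × 19.3 = 115.8 kPa
q·N_q = 11.06 × 9.6 = 106.18 kPa
0.5·γ·B·N_γ = 0.5 × 7.69 × 2.6 × 9.44 = 94.372 kPa
q_ult = 115.8 + 106.18 + 94.372 = 316.35 kPa.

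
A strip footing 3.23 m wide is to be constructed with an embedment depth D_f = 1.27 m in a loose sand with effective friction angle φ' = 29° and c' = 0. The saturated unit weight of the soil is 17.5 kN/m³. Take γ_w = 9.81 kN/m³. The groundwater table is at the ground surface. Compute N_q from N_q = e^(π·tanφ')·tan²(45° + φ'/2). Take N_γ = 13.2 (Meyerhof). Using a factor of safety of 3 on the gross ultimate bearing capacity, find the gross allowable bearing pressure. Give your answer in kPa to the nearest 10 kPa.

N_q = e^(π·tan29°)·tan²(59.5°) = 16.44.
γ' = 17.5 − 9.81 = 7.69 kN/m³ (submerged throughout). q = 7.69 × 1.27 = 9.7663 kPa; the same γ' applies in the ½γBN_γ term.
q·N_q = 9.7663 × 16.443 = 160.59 kPa
0.5·γ·B·N_γ = 0.5 × 7.69 × 3.23 × 13.2 = 163.94 kPa
q_ult = 160.59 + 163.94 = 324.53 kPa.
q_all = 324.53 / 3 = 108.18 kPa.

q_all ≈ 110 kPa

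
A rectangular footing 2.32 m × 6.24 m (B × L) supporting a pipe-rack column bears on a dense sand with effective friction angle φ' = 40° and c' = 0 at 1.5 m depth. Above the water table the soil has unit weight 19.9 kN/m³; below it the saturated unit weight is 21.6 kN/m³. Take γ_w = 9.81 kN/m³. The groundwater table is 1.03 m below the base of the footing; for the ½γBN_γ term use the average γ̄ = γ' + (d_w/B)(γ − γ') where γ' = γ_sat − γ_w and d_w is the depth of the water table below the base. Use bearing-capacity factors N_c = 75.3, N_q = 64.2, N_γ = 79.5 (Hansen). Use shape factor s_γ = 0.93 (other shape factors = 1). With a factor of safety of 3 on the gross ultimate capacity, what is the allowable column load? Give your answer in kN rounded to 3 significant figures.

Overburden at base level: q = 19.9 × 1.5 = 29.85 kPa.
The water table is 1.03 m below the base (< B = 2.32 m), so the ½γBN_γ term uses γ̄ = γ' + (d_w/B)(γ − γ') = 11.79 + (1.03/2.32)(19.9 − 11.79) = 15.391 kN/m³.
Surcharge term q·N_q = 29.85 × 64.2 = 1916.4 kPa; self-weight term 0.5·γ·B·N_γ·s_γ = 0.5 × 15.391 × 2.32 × 79.5 × 0.93 = 1320 kPa.
q_ult = 1916.4 + 1320 = 3236.3 kPa.
Gross allowable pressure q_all = 3236.3 / 3 = 1078.8 kPa.
Footing area = 14.4768 m², so allowable column load = 1078.8 × 14.4768 = 15617 kN.

P_all ≈ 15600 kN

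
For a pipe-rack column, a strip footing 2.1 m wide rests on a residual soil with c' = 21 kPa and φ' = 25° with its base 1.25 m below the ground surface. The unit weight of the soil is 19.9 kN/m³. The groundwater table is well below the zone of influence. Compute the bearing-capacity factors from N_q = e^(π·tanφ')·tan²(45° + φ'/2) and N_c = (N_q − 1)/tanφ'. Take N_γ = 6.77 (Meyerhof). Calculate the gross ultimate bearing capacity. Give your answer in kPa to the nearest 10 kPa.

q_ult ≈ 840 kPa

tan25° = 0.4663, so N_q = e^(π×0.4663)·tan²(57.5°) = 4.327 × 2.464 = 10.66.
N_c = (10.66 − 1)/tan25° = 20.72.
Effective surcharge at the founding depth q = γ·D_f = 19.9 × 1.25 = 24.875 kPa.
q_ult = c·N_c + q·N_q + 0.5·γ·B·N_γ
     = 21 × 20.721 + 24.875 × 10.662 + 0.5 × 19.9 × 2.1 × 6.77
     = 435.13 + 265.22 + 141.46 = 841.81 kPa.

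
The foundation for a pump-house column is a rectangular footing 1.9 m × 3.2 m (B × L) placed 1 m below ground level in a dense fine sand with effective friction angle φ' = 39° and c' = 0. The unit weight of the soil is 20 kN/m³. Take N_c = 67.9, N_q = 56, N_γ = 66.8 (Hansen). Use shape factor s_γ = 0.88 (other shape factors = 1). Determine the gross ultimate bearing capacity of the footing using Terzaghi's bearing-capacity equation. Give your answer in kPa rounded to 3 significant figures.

Effective surcharge at the founding depth q = γ·D_f = 20 × 1 = 20 kPa.
q_ult = q·N_q + 0.5·γ·B·N_γ·s_γ
     = 20 × 56 + 0.5 × 20 × 1.9 × 66.8 × 0.88
     = 1120 + 1116.9 = 2236.9 kPa.

q_ult ≈ 2240 kPa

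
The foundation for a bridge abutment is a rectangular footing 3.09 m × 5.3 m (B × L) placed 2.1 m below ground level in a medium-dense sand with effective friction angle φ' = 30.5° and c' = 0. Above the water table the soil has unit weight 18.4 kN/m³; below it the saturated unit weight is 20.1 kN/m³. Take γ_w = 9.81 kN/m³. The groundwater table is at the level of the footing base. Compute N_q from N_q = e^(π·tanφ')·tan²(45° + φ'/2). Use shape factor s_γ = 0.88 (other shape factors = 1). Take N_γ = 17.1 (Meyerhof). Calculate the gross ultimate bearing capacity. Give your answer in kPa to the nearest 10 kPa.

tan30.5° = 0.589, so N_q = e^(π×0.589)·tan²(60.25°) = 6.363 × 3.061 = 19.48.
Overburden at base level: q = 18.4 × 2.1 = 38.64 kPa.
Below the base the soil is submerged, so the ½γBN_γ term uses γ' = 20.1 − 9.81 = 10.29 kN/m³.
Surcharge term q·N_q = 38.64 × 19.479 = 752.68 kPa; self-weight term 0.5·γ·B·N_γ·s_γ = 0.5 × 10.29 × 3.09 × 17.1 × 0.88 = 239.23 kPa.
q_ult = 752.68 + 239.23 = 991.92 kPa.

q_ult ≈ 990 kPa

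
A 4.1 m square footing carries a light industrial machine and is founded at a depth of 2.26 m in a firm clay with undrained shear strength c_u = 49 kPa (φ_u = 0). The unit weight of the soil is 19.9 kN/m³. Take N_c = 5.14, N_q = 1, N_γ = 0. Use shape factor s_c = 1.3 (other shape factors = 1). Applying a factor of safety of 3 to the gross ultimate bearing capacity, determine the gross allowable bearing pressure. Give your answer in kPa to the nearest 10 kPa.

q_all ≈ 120 kPa

Overburden at base level: q = 19.9 × 2.26 = 44.974 kPa.
Cohesion term c·N_c·s_c = 49 × 5.14 × 1.3 = 327.42 kPa; surcharge term q·N_q = 44.974 × 1 = 44.974 kPa.
q_ult = 327.42 + 44.974 = 372.39 kPa.
q_all = q_ult / FS = 372.39 / 3 = 124.13 kPa.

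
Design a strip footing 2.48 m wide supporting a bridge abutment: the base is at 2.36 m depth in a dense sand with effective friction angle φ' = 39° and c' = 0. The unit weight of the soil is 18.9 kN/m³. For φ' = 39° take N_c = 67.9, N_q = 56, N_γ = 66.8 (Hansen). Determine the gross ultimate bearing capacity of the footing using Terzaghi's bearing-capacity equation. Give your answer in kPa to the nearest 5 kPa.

Effective surcharge at the founding depth q = γ·D_f = 18.9 × 2.36 = 44.604 kPa.
q_ult = q·N_q + 0.5·γ·B·N_γ
     = 44.604 × 56 + 0.5 × 18.9 × 2.48 × 66.8
     = 2497.8 + 1565.5 = 4063.3 kPa.

q_ult ≈ 4065 kPa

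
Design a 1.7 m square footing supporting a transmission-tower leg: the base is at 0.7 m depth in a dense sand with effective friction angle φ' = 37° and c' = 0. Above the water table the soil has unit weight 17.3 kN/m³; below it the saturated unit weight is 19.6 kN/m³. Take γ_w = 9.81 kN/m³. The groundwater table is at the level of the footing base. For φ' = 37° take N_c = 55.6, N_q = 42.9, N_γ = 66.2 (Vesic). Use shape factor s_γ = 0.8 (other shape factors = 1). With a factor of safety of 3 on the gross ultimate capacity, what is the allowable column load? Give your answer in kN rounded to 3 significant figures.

P_all ≈ 925 kN

Effective surcharge at the founding depth q = γ·D_f = 17.3 × 0.7 = 12.11 kPa.
The water table coincides with the base, so in the self-weight term γ → γ' = 9.79 kN/m³.
q_ult = q·N_q + 0.5·γ·B·N_γ·s_γ
     = 12.11 × 42.9 + 0.5 × 9.79 × 1.7 × 66.2 × 0.8
     = 519.52 + 440.71 = 960.23 kPa.
Gross allowable pressure q_all = 960.23 / 3 = 320.08 kPa.
Footing area = 2.89 m², so allowable column load = 320.08 × 2.89 = 925.02 kN.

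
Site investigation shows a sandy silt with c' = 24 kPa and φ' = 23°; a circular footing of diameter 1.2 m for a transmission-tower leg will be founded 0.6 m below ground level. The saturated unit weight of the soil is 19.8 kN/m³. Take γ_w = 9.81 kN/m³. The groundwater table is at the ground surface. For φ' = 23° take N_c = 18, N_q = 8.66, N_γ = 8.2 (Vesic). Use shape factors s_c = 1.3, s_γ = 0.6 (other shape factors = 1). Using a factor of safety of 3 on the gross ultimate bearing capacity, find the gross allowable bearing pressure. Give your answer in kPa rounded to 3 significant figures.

Water table at ground surface, so effective unit weight γ' = 19.8 − 9.81 = 9.99 kN/m³ is used throughout; overburden q = 9.99 × 0.6 = 5.994 kPa; the same γ' applies in the ½γBN_γ term.
Cohesion term c·N_c·s_c = 24 × 18 × 1.3 = 561.6 kPa; surcharge term q·N_q = 5.994 × 8.66 = 51.908 kPa; self-weight term 0.5·γ·B·N_γ·s_γ = 0.5 × 9.99 × 1.2 × 8.2 × 0.6 = 29.49 kPa.
q_ult = 561.6 + 51.908 + 29.49 = 643 kPa.
q_all = 643 / 3 = 214.33 kPa.

q_all ≈ 214 kPa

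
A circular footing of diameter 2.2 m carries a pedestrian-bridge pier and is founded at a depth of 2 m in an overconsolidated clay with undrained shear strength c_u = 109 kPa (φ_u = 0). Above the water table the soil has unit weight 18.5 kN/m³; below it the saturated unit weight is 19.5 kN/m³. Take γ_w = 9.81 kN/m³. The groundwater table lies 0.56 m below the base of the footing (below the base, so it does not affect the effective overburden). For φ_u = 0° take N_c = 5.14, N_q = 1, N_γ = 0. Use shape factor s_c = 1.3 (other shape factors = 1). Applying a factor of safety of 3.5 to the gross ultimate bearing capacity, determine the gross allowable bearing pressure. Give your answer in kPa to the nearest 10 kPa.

q_all ≈ 220 kPa

Overburden at base level: q = 18.5 × 2 = 37 kPa.
Cohesion term c·N_c·s_c = 109 × 5.14 × 1.3 = 728.34 kPa; surcharge term q·N_q = 37 × 1 = 37 kPa.
q_ult = 728.34 + 37 = 765.34 kPa.
q_all = q_ult / FS = 765.34 / 3.5 = 218.67 kPa.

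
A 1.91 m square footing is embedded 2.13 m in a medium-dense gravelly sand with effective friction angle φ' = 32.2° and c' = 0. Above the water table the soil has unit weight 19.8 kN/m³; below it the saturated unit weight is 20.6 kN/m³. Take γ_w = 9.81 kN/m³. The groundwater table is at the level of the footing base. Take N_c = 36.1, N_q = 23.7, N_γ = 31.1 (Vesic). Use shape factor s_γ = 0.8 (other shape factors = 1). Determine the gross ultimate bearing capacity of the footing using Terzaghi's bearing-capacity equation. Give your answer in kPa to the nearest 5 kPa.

Overburden at base level: q = 19.8 × 2.13 = 42.174 kPa.
Below the base the soil is submerged, so the ½γBN_γ term uses γ' = 20.6 − 9.81 = 10.79 kN/m³.
Surcharge term q·N_q = 42.174 × 23.7 = 999.52 kPa; self-weight term 0.5·γ·B·N_γ·s_γ = 0.5 × 10.79 × 1.91 × 31.1 × 0.8 = 256.37 kPa.
q_ult = 999.52 + 256.37 = 1255.9 kPa.

q_ult ≈ 1255 kPa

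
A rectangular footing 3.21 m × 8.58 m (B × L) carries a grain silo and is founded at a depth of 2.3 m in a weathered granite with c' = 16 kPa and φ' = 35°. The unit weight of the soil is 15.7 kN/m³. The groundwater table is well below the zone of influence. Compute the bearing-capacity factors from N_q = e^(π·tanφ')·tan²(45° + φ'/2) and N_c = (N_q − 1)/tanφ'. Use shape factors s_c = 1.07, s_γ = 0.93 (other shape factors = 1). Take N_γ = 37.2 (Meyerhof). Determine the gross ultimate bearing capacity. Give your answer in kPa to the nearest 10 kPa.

q_ult ≈ 2860 kPa

tan35° = 0.7002, so N_q = e^(π×0.7002)·tan²(62.5°) = 9.023 × 3.69 = 33.3.
N_c = (33.3 − 1)/tan35° = 46.12.
Effective surcharge at the founding depth q = γ·D_f = 15.7 × 2.3 = 36.11 kPa.
q_ult = c·N_c·s_c + q·N_q + 0.5·γ·B·N_γ·s_γ
     = 16 × 46.124 × 1.07 + 36.11 × 33.296 + 0.5 × 15.7 × 3.21 × 37.2 × 0.93
     = 789.64 + 1202.3 + 871.77 = 2863.7 kPa.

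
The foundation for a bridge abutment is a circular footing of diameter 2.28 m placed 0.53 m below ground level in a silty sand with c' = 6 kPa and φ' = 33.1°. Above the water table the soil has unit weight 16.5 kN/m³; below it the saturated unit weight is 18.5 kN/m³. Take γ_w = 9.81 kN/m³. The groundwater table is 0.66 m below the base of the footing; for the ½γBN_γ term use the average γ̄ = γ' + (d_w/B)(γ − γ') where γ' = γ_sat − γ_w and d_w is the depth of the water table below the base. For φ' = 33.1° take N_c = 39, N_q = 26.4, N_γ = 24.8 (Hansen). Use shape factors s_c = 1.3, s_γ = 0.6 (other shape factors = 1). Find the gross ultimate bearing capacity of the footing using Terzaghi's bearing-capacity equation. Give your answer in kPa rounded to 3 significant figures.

q_ult ≈ 721 kPa

Effective surcharge at the founding depth q = γ·D_f = 16.5 × 0.53 = 8.745 kPa.
With d_w = 0.66 m < B, γ̄ = 8.69 + (0.66/2.28) × (16.5 − 8.69) = 10.951 kN/m³.
q_ult = c·N_c·s_c + q·N_q + 0.5·γ·B·N_γ·s_γ
     = 6 × 39 × 1.3 + 8.745 × 26.4 + 0.5 × 10.951 × 2.28 × 24.8 × 0.6
     = 304.2 + 230.87 + 185.76 = 720.83 kPa.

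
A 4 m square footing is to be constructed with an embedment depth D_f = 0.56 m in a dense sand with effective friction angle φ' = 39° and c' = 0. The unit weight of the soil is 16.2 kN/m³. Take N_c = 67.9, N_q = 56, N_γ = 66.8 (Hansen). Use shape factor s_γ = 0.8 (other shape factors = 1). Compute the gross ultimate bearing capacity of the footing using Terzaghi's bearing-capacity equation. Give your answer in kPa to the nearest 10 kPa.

Effective surcharge at the founding depth q = γ·D_f = 16.2 × 0.56 = 9.072 kPa.
q_ult = q·N_q + 0.5·γ·B·N_γ·s_γ
     = 9.072 × 56 + 0.5 × 16.2 × 4 × 66.8 × 0.8
     = 508.03 + 1731.5 = 2239.5 kPa.

q_ult ≈ 2240 kPa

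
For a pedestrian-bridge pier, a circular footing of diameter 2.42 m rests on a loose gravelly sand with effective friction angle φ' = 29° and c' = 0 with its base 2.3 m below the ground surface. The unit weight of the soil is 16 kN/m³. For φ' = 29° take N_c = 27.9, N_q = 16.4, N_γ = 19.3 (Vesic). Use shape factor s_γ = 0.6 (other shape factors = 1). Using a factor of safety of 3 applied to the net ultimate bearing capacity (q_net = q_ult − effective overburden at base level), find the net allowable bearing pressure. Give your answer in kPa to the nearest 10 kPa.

Overburden at base level: q = 16 × 2.3 = 36.8 kPa.
Surcharge term q·N_q = 36.8 × 16.4 = 603.52 kPa; self-weight term 0.5·γ·B·N_γ·s_γ = 0.5 × 16 × 2.42 × 19.3 × 0.6 = 224.19 kPa.
q_ult = 603.52 + 224.19 = 827.71 kPa.
Net ultimate: q_net = 827.71 − 36.8 = 790.91 kPa.
q_all(net) = 790.91 / 3 = 263.64 kPa.

q_all(net) ≈ 260 kPa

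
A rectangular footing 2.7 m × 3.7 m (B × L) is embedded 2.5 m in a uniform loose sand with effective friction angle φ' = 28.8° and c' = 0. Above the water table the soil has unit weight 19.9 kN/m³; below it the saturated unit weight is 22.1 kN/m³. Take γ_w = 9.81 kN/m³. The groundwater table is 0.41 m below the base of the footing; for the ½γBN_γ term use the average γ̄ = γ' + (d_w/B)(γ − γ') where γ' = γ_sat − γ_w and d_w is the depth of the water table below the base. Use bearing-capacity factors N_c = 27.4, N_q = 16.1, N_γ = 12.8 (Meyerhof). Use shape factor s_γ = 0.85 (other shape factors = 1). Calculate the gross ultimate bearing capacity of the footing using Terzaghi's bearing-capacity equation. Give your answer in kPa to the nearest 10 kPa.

q = γ·D_f = 19.9 × 2.5 = 49.75 kPa.
γ' = 12.29 kN/m³; averaging over the depth B below the base, γ̄ = γ' + (d_w/B)(γ − γ') = 13.446 kN/m³.
q·N_q = 49.75 × 16.1 = 800.98 kPa
0.5·γ·B·N_γ·s_γ = 0.5 × 13.446 × 2.7 × 12.8 × 0.85 = 197.49 kPa
q_ult = 800.98 + 197.49 = 998.46 kPa.

q_ult ≈ 1000 kPa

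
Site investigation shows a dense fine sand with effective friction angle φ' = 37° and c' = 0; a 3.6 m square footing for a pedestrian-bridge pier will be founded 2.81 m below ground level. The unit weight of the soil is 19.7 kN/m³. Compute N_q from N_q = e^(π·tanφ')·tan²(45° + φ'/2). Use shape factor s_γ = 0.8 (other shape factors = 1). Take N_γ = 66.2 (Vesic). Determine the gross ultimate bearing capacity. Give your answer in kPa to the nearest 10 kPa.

q_ult ≈ 4250 kPa

tan37° = 0.7536, so N_q = e^(π×0.7536)·tan²(63.5°) = 10.669 × 4.023 = 42.92.
Effective surcharge at the founding depth q = γ·D_f = 19.7 × 2.81 = 55.357 kPa.
q_ult = q·N_q + 0.5·γ·B·N_γ·s_γ
     = 55.357 × 42.92 + 0.5 × 19.7 × 3.6 × 66.2 × 0.8
     = 2375.9 + 1878 = 4253.9 kPa.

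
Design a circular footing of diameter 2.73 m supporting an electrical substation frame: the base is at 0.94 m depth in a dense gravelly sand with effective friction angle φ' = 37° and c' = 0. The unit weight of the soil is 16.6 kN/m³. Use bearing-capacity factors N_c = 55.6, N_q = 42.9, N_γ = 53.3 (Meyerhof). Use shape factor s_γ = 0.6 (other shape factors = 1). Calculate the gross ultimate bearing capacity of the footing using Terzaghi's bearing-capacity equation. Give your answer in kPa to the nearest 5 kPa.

q = γ·D_f = 16.6 × 0.94 = 15.604 kPa.
q·N_q = 15.604 × 42.9 = 669.41 kPa
0.5·γ·B·N_γ·s_γ = 0.5 × 16.6 × 2.73 × 53.3 × 0.6 = 724.63 kPa
q_ult = 669.41 + 724.63 = 1394 kPa.

q_ult ≈ 1395 kPa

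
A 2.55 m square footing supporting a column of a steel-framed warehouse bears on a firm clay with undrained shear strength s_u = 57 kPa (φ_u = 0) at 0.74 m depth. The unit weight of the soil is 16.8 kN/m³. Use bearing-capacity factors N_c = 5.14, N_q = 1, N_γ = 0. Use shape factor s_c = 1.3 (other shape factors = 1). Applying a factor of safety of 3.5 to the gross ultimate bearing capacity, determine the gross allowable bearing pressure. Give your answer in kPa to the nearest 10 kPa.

Overburden at base level: q = 16.8 × 0.74 = 12.432 kPa.
Cohesion term c·N_c·s_c = 57 × 5.14 × 1.3 = 380.87 kPa; surcharge term q·N_q = 12.432 × 1 = 12.432 kPa.
q_ult = 380.87 + 12.432 = 393.31 kPa.
q_all = q_ult / FS = 393.31 / 3.5 = 112.37 kPa.

q_all ≈ 110 kPa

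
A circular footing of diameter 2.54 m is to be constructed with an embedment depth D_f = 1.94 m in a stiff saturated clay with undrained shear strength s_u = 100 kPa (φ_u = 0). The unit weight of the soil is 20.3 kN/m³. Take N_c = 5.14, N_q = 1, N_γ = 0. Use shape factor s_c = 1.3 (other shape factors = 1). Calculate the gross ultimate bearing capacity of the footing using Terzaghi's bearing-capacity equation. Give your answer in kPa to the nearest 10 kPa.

q_ult ≈ 710 kPa

Overburden at base level: q = 20.3 × 1.94 = 39.382 kPa.
Cohesion term c·N_c·s_c = 100 × 5.14 × 1.3 = 668.2 kPa; surcharge term q·N_q = 39.382 × 1 = 39.382 kPa.
q_ult = 668.2 + 39.382 = 707.58 kPa.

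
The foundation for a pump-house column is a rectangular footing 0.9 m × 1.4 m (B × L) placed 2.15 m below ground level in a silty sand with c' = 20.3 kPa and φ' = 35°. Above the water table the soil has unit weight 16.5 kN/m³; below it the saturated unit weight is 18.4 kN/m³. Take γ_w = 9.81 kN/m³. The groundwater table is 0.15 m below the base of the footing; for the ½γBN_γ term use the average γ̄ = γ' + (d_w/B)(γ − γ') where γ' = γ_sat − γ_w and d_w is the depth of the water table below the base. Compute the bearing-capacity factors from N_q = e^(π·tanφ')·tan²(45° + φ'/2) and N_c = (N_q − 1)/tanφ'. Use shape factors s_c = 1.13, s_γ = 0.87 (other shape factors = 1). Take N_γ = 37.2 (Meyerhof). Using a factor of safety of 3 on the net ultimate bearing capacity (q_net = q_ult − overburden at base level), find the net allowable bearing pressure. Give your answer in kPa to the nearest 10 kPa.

N_q = e^(π·tan35°)·tan²(62.5°) = 33.3; N_c = (N_q − 1)/tanφ' = 46.12.
q = γ·D_f = 16.5 × 2.15 = 35.475 kPa.
γ' = 8.59 kN/m³; averaging over the depth B below the base, γ̄ = γ' + (d_w/B)(γ − γ') = 9.9083 kN/m³.
c·N_c·s_c = 20.3 × 46.124 × 1.13 = 1058 kPa
q·N_q = 35.475 × 33.296 = 1181.2 kPa
0.5·γ·B·N_γ·s_γ = 0.5 × 9.9083 × 0.9 × 37.2 × 0.87 = 144.3 kPa
q_ult = 1058 + 1181.2 + 144.3 = 2383.5 kPa.
q_net = 2383.5 − 35.475 = 2348 kPa.
q_all(net) = 2348 / 3 = 782.68 kPa.

q_all(net) ≈ 780 kPa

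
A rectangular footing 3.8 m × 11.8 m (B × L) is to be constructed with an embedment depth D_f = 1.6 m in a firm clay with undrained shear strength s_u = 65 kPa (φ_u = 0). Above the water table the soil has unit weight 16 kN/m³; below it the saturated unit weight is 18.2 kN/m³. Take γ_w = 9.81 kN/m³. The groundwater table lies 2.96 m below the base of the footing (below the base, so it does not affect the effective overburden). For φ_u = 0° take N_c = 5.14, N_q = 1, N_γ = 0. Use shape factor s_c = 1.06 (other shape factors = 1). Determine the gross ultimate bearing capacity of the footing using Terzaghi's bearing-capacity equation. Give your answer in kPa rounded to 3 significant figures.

q_ult ≈ 380 kPa

q = γ·D_f = 16 × 1.6 = 25.6 kPa.
c·N_c·s_c = 65 × 5.14 × 1.06 = 354.15 kPa
q·N_q = 25.6 × 1 = 25.6 kPa
q_ult = 354.15 + 25.6 = 379.75 kPa.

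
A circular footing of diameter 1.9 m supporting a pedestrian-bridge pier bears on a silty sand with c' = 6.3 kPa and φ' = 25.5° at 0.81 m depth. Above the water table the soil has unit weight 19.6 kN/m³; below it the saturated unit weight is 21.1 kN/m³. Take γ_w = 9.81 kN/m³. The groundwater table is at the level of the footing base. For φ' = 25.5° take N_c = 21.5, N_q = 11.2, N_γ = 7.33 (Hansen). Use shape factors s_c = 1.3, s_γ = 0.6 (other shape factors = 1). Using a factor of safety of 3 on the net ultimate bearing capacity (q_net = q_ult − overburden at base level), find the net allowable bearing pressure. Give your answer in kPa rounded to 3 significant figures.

Overburden at base level: q = 19.6 × 0.81 = 15.876 kPa.
Below the base the soil is submerged, so the ½γBN_γ term uses γ' = 21.1 − 9.81 = 11.29 kN/m³.
Cohesion term c·N_c·s_c = 6.3 × 21.5 × 1.3 = 176.08 kPa; surcharge term q·N_q = 15.876 × 11.2 = 177.81 kPa; self-weight term 0.5·γ·B·N_γ·s_γ = 0.5 × 11.29 × 1.9 × 7.33 × 0.6 = 47.171 kPa.
q_ult = 176.08 + 177.81 + 47.171 = 401.07 kPa.
q_net = 401.07 − 15.876 = 385.19 kPa.
q_all(net) = 385.19 / 3 = 128.4 kPa.

q_all(net) ≈ 128 kPa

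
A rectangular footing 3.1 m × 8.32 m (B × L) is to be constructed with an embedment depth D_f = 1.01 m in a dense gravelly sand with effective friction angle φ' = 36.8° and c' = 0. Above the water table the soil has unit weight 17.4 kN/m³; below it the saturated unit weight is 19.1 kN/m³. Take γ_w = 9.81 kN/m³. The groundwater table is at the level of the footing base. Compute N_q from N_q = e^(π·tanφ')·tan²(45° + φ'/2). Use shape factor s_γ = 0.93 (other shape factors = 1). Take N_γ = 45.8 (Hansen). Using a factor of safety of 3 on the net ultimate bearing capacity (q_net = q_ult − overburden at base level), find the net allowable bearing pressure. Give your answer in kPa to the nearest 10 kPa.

N_q = e^(π·tan36.8°)·tan²(63.4°) = 41.82.
Effective surcharge at the founding depth q = γ·D_f = 17.4 × 1.01 = 17.574 kPa.
The water table coincides with the base, so in the self-weight term γ → γ' = 9.29 kN/m³.
q_ult = q·N_q + 0.5·γ·B·N_γ·s_γ
     = 17.574 × 41.823 + 0.5 × 9.29 × 3.1 × 45.8 × 0.93
     = 735.01 + 613.33 = 1348.3 kPa.
q_net = 1348.3 − 17.574 = 1330.8 kPa.
q_all(net) = 1330.8 / 3 = 443.59 kPa.

q_all(net) ≈ 440 kPa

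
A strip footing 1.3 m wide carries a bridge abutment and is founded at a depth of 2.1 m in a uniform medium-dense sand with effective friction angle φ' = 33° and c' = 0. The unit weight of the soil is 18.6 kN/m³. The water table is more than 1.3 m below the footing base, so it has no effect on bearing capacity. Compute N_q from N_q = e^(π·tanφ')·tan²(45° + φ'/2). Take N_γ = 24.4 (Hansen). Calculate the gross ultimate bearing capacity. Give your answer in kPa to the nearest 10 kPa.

tan33° = 0.6494, so N_q = e^(π×0.6494)·tan²(61.5°) = 7.692 × 3.392 = 26.09.
Effective surcharge at the founding depth q = γ·D_f = 18.6 × 2.1 = 39.06 kPa.
q_ult = q·N_q + 0.5·γ·B·N_γ
     = 39.06 × 26.092 + 0.5 × 18.6 × 1.3 × 24.4
     = 1019.2 + 295 = 1314.1 kPa.

q_ult ≈ 1310 kPa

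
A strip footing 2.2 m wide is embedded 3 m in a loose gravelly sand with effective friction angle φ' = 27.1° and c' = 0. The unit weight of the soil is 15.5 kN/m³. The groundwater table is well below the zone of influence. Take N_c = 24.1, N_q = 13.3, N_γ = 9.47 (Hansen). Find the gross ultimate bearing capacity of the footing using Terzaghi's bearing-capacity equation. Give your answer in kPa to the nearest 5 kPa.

q_ult ≈ 780 kPa

Effective surcharge at the founding depth q = γ·D_f = 15.5 × 3 = 46.5 kPa.
q_ult = q·N_q + 0.5·γ·B·N_γ
     = 46.5 × 13.3 + 0.5 × 15.5 × 2.2 × 9.47
     = 618.45 + 161.46 = 779.91 kPa.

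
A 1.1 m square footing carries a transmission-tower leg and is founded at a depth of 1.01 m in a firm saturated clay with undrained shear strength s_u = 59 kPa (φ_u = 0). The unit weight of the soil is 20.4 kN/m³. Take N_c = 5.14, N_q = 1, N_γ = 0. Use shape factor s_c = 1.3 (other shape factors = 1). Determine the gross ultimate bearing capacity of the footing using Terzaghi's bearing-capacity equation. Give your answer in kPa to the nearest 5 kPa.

q_ult ≈ 415 kPa

q = γ·D_f = 20.4 × 1.01 = 20.604 kPa.
c·N_c·s_c = 59 × 5.14 × 1.3 = 394.24 kPa
q·N_q = 20.604 × 1 = 20.604 kPa
q_ult = 394.24 + 20.604 = 414.84 kPa.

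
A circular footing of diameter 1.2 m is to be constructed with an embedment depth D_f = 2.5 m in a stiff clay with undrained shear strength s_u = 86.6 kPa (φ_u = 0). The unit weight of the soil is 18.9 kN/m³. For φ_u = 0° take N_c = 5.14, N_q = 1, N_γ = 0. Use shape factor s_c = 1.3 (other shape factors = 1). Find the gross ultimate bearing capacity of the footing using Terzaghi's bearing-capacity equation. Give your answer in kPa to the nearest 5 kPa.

q_ult ≈ 625 kPa

Effective surcharge at the founding depth q = γ·D_f = 18.9 × 2.5 = 47.25 kPa.
q_ult = c·N_c·s_c + q·N_q
     = 86.6 × 5.14 × 1.3 + 47.25 × 1
     = 578.66 + 47.25 = 625.91 kPa.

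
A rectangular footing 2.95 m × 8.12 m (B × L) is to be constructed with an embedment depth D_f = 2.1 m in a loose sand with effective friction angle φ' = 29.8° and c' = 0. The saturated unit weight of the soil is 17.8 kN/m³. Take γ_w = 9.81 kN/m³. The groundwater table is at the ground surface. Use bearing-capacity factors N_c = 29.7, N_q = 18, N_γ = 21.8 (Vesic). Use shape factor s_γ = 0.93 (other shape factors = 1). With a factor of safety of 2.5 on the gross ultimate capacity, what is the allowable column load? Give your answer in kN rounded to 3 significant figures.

γ' = 17.8 − 9.81 = 7.99 kN/m³ (submerged throughout). q = 7.99 × 2.1 = 16.779 kPa; the same γ' applies in the ½γBN_γ term.
q·N_q = 16.779 × 18 = 302.02 kPa
0.5·γ·B·N_γ·s_γ = 0.5 × 7.99 × 2.95 × 21.8 × 0.93 = 238.93 kPa
q_ult = 302.02 + 238.93 = 540.96 kPa.
Gross allowable pressure q_all = 540.96 / 2.5 = 216.38 kPa.
Footing area = 23.954 m², so allowable column load = 216.38 × 23.954 = 5183.2 kN.

P_all ≈ 5180 kN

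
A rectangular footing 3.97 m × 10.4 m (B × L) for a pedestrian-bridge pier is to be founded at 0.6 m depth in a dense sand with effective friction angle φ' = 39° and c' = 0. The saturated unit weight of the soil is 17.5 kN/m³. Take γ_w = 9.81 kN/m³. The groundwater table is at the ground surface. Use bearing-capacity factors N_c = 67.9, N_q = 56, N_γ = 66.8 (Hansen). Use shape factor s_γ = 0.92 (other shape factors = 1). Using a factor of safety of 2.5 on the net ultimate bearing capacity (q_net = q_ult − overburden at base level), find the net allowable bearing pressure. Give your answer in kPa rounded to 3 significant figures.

q_all(net) ≈ 477 kPa

γ' = 17.5 − 9.81 = 7.69 kN/m³ (submerged throughout). q = 7.69 × 0.6 = 4.614 kPa; the same γ' applies in the ½γBN_γ term.
q·N_q = 4.614 × 56 = 258.38 kPa
0.5·γ·B·N_γ·s_γ = 0.5 × 7.69 × 3.97 × 66.8 × 0.92 = 938.1 kPa
q_ult = 258.38 + 938.1 = 1196.5 kPa.
q_net = 1196.5 − 4.614 = 1191.9 kPa.
q_all(net) = 1191.9 / 2.5 = 476.75 kPa.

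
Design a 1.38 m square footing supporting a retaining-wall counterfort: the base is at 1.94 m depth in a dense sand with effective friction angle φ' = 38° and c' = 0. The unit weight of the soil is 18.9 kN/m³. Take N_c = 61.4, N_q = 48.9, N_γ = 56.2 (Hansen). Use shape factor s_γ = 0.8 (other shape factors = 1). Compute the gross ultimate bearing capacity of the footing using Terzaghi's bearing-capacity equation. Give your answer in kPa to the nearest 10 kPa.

q_ult ≈ 2380 kPa

Overburden at base level: q = 18.9 × 1.94 = 36.666 kPa.
Surcharge term q·N_q = 36.666 × 48.9 = 1793 kPa; self-weight term 0.5·γ·B·N_γ·s_γ = 0.5 × 18.9 × 1.38 × 56.2 × 0.8 = 586.32 kPa.
q_ult = 1793 + 586.32 = 2379.3 kPa.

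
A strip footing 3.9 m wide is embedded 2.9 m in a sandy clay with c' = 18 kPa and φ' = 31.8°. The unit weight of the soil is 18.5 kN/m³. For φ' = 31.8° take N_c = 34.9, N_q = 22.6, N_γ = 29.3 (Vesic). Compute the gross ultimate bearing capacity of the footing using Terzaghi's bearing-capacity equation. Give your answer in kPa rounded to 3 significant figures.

q_ult ≈ 2900 kPa

Effective surcharge at the founding depth q = γ·D_f = 18.5 × 2.9 = 53.65 kPa.
q_ult = c·N_c + q·N_q + 0.5·γ·B·N_γ
     = 18 × 34.9 + 53.65 × 22.6 + 0.5 × 18.5 × 3.9 × 29.3
     = 628.2 + 1212.5 + 1057 = 2897.7 kPa.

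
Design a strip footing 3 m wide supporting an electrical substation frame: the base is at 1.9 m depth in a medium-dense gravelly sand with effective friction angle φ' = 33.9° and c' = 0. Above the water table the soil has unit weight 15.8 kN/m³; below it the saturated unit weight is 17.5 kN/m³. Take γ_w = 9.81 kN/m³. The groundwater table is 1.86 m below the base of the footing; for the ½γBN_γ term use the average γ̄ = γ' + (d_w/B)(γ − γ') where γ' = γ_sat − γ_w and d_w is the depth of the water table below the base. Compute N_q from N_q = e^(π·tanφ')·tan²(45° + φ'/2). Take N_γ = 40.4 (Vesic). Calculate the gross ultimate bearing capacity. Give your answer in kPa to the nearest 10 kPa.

q_ult ≈ 1640 kPa

tan33.9° = 0.672, so N_q = e^(π×0.672)·tan²(61.95°) = 8.257 × 3.522 = 29.08.
q = γ·D_f = 15.8 × 1.9 = 30.02 kPa.
γ' = 7.69 kN/m³; averaging over the depth B below the base, γ̄ = γ' + (d_w/B)(γ − γ') = 12.718 kN/m³.
q·N_q = 30.02 × 29.083 = 873.09 kPa
0.5·γ·B·N_γ = 0.5 × 12.718 × 3 × 40.4 = 770.72 kPa
q_ult = 873.09 + 770.72 = 1643.8 kPa.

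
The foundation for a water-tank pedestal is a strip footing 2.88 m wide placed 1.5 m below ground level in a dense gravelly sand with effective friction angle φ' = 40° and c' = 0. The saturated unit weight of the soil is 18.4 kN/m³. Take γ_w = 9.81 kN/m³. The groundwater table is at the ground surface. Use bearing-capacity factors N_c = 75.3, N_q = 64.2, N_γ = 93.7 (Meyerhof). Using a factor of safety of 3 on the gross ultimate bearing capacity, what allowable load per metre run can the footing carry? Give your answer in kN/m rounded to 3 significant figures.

≈ 1910 kN/m

Water table at ground surface, so effective unit weight γ' = 18.4 − 9.81 = 8.59 kN/m³ is used throughout; overburden q = 8.59 × 1.5 = 12.885 kPa; the same γ' applies in the ½γBN_γ term.
Surcharge term q·N_q = 12.885 × 64.2 = 827.22 kPa; self-weight term 0.5·γ·B·N_γ = 0.5 × 8.59 × 2.88 × 93.7 = 1159 kPa.
q_ult = 827.22 + 1159 = 1986.2 kPa.
Gross allowable pressure q_all = 1986.2 / 3 = 662.08 kPa.
Allowable wall load = q_all × B = 662.08 × 2.88 = 1906.8 kN per metre run.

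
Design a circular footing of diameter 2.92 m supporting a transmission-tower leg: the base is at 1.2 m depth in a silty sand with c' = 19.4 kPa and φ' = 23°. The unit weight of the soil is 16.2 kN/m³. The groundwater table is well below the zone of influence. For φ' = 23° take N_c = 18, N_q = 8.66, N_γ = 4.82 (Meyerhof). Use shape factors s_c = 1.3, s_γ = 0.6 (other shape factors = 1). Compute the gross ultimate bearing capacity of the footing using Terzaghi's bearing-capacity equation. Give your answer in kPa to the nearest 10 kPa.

Overburden at base level: q = 16.2 × 1.2 = 19.44 kPa.
Cohesion term c·N_c·s_c = 19.4 × 18 × 1.3 = 453.96 kPa; surcharge term q·N_q = 19.44 × 8.66 = 168.35 kPa; self-weight term 0.5·γ·B·N_γ·s_γ = 0.5 × 16.2 × 2.92 × 4.82 × 0.6 = 68.402 kPa.
q_ult = 453.96 + 168.35 + 68.402 = 690.71 kPa.

q_ult ≈ 690 kPa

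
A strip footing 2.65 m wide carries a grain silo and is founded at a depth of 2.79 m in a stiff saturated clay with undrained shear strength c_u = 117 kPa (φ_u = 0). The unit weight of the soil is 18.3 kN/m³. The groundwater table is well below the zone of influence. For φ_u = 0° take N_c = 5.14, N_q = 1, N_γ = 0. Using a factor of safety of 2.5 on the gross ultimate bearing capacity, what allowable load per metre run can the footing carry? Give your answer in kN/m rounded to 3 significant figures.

Overburden at base level: q = 18.3 × 2.79 = 51.057 kPa.
Cohesion term c·N_c = 117 × 5.14 = 601.38 kPa; surcharge term q·N_q = 51.057 × 1 = 51.057 kPa.
q_ult = 601.38 + 51.057 = 652.44 kPa.
Gross allowable pressure q_all = 652.44 / 2.5 = 260.97 kPa.
Allowable wall load = q_all × B = 260.97 × 2.65 = 691.58 kN per metre run.

≈ 692 kN/m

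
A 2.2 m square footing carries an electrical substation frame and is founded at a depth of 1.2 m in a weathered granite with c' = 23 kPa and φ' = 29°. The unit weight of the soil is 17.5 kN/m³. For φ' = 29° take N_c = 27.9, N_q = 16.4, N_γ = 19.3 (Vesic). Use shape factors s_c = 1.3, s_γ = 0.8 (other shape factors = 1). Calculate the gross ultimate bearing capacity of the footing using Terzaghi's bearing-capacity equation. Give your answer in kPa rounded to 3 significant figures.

q = γ·D_f = 17.5 × 1.2 = 21 kPa.
c·N_c·s_c = 23 × 27.9 × 1.3 = 834.21 kPa
q·N_q = 21 × 16.4 = 344.4 kPa
0.5·γ·B·N_γ·s_γ = 0.5 × 17.5 × 2.2 × 19.3 × 0.8 = 297.22 kPa
q_ult = 834.21 + 344.4 + 297.22 = 1475.8 kPa.

q_ult ≈ 1480 kPa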